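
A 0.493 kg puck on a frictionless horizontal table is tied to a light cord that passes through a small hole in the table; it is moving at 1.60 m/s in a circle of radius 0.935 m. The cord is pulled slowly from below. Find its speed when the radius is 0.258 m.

The only horizontal force on the mass is along the cord (radial), so it exerts no torque about the hole and angular momentum m v r is conserved.
v₂ = v₁ r₁ / r₂ = (1.60)(0.935) / (0.258) = 5.798 m/s.

v₂ ≈ 5.80 m/s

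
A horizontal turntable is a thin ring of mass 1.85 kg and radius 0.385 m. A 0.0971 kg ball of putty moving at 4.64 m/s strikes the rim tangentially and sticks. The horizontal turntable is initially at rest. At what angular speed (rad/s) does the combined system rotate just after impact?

|ω_f| ≈ 0.601 rad/s

The axle reaction passes through the axle and exerts no torque about it; angular momentum about the axle is conserved through the impact.
I_p = (1.85)(0.385)² = 0.2742 kg·m². Taking the sense of the ball of putty's angular momentum as positive, L_{ball} = m v R = (0.0971)(4.64)(0.385) = 0.1735 kg·m²/s.
L_i = 0 + 0.1735 = 0.1735 kg·m²/s.
After sticking, I_f = I_p + m R² = 0.2742 + (0.0971)(0.385)² = 0.2886 kg·m².
ω_f = L_i / I_f = 0.1735 / 0.2886 = 0.6010 rad/s.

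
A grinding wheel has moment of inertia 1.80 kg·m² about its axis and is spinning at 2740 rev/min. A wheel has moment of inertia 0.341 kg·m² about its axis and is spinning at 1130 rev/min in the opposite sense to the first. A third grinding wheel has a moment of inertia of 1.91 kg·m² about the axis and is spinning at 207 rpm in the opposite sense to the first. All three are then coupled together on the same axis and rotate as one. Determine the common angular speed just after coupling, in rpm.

No external torque acts about the common axis, so total angular momentum is conserved.
Taking A's sense as positive: L = (1.800)(2740) − (0.3410)(1130) − (1.910)(207) = 4151 kg·m²·rpm.
Combined I = 1.800 + 0.3410 + 1.910 = 4.051 kg·m².
ω_f = L / I = 4151 / 4.051 = 1025 rpm.

|ω_f| ≈ 1020 rpm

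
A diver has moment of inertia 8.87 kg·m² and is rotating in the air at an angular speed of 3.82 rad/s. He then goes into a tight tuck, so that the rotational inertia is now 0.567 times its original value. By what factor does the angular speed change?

With no external torque about the axis, L is conserved: I₁ω₁ = I₂ω₂.
I₂ = 0.567 × 8.87 = 5.029 kg·m².
ω₂/ω₁ = I₁/I₂ = 8.870 / 5.029 = 1.764.

ω₂/ω₁ ≈ 1.76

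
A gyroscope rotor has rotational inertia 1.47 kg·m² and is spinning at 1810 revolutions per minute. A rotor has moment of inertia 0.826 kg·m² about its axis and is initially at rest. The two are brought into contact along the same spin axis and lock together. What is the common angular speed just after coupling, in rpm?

No external torque acts about the common axis, so total angular momentum is conserved.
Taking A's sense as positive: L = (1.470)(1810) = 2661 kg·m²·rpm.
Combined I = 1.470 + 0.8260 = 2.296 kg·m².
ω_f = L / I = 2661 / 2.296 = 1159 rpm.

|ω_f| ≈ 1160 rpm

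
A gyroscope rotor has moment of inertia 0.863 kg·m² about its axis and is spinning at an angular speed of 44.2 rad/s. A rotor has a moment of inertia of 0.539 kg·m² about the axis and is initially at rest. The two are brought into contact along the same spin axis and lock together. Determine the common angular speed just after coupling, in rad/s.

|ω_f| ≈ 27.2 rad/s

No external torque acts about the common axis, so total angular momentum is conserved.
Taking A's sense as positive: L = (0.8630)(44.2) = 38.14 kg·m²·rad/s.
Combined I = 0.8630 + 0.5390 = 1.402 kg·m².
ω_f = L / I = 38.14 / 1.402 = 27.21 rad/s.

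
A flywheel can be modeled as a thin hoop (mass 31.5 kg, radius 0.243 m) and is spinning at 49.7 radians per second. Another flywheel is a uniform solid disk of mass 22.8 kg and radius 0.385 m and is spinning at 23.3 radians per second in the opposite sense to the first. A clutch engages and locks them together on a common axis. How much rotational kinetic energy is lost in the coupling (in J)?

The coupling torques are internal; angular momentum about the shared axis is conserved.
Moments of inertia: I_A = (31.5)(0.243)² = 1.860 kg·m²; I_B = ½(22.8)(0.385)² = 1.690 kg·m².
Taking A's sense as positive: L = (1.860)(49.7) − (1.690)(23.3) = 53.07 kg·m²·rad/s.
Combined I = 1.860 + 1.690 = 3.550 kg·m².
ω_f = L / I = 53.07 / 3.550 = 14.95 rad/s.
KE_i = ½ΣIω² = 2756 J; KE_f = ½(3.550)(14.95)² = 396.7 J.

ΔKE lost ≈ 2360 J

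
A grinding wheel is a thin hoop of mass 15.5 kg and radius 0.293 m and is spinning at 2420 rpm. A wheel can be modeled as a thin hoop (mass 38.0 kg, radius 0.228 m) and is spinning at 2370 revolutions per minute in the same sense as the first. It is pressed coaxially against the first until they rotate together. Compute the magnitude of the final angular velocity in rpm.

|ω_f| ≈ 2390 rpm

The coupling torques are internal; angular momentum about the shared axis is conserved.
Moments of inertia: I_A = (15.5)(0.293)² = 1.331 kg·m²; I_B = (38.0)(0.228)² = 1.975 kg·m².
Taking A's sense as positive: L = (1.331)(2420) + (1.975)(2370) = 7902 kg·m²·rpm.
Combined I = 1.331 + 1.975 = 3.306 kg·m².
ω_f = L / I = 7902 / 3.306 = 2390 rpm.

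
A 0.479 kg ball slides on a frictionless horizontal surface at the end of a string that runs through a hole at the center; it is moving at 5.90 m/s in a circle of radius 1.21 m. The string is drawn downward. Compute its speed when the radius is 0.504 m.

v₂ ≈ 14.2 m/s

The only horizontal force on the mass is along the cord (radial), so it exerts no torque about the hole and angular momentum m v r is conserved.
v₂ = v₁ r₁ / r₂ = (5.90)(1.21) / (0.504) = 14.16 m/s.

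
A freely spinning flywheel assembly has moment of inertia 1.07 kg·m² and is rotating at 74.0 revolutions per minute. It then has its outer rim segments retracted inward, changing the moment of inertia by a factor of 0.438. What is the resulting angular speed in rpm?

ω₂ ≈ 169 rpm

With no external torque about the axis, L is conserved: I₁ω₁ = I₂ω₂.
I₂ = 0.438 × 1.07 = 0.4687 kg·m².
ω₂ = I₁ω₁ / I₂ = (1.070)(74.0 rpm) / (0.4687) = 168.9 rpm.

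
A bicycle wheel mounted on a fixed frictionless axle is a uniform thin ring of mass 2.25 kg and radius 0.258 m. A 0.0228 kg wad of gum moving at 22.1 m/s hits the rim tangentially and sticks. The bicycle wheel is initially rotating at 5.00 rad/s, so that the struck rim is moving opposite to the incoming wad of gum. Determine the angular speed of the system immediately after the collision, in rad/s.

The axle reaction passes through the axle and exerts no torque about it; angular momentum about the axle is conserved through the impact.
I_p = (2.25)(0.258)² = 0.1498 kg·m². Taking the sense of the wad of gum's angular momentum as positive, L_{wad} = m v R = (0.0228)(22.1)(0.258) = 0.1300 kg·m²/s.
L_i = −I_p ω_p + m v R = −(0.1498)(5.00) + 0.1300 = -0.6188 kg·m²/s.
After sticking, I_f = I_p + m R² = 0.1498 + (0.0228)(0.258)² = 0.1513 kg·m².
ω_f = L_i / I_f = -0.6188 / 0.1513 = -4.091 rad/s.

|ω_f| ≈ 4.09 rad/s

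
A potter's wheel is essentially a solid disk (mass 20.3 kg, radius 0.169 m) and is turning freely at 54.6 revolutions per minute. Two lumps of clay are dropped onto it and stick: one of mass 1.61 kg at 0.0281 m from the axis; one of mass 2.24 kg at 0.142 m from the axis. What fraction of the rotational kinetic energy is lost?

fraction ≈ 0.138

No external torque acts about the axis; L_before = L_after.
I_p = ½(20.3)(0.169)² = 0.2899 kg·m².
Added inertia Σmr² = (1.61)(0.0281)² + (2.24)(0.142)² = 0.04644 kg·m²; I_f = 0.2899 + 0.04644 = 0.3363 kg·m².
ω_f = I_p ω_i / I_f = (0.2899)(54.6) / 0.3363 = 47.06 rpm.
KE_i = ½(0.2899)(5.718 rad/s)² = 4.739 J; KE_f = ½(0.3363)(4.928)² = 4.084 J.
Fraction lost = 0.1381.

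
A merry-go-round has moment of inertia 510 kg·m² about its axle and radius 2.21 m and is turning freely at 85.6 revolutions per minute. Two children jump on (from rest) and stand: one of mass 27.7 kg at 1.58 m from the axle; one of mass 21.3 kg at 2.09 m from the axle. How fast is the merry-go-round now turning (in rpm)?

The added mass arrives with no angular momentum about the axle, and any external torque about the axle is negligible, so the system's angular momentum is conserved.
Added inertia Σmr² = (27.7)(1.58)² + (21.3)(2.09)² = 162.2 kg·m²; I_f = 510.0 + 162.2 = 672.2 kg·m².
ω_f = I_p ω_i / I_f = (510.0)(85.6) / 672.2 = 64.95 rpm.

ω_f ≈ 64.9 rpm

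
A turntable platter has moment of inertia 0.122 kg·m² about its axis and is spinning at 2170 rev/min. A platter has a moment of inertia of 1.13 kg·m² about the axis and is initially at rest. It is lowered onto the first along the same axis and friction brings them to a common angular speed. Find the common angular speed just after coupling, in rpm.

No external torque acts about the common axis, so total angular momentum is conserved.
Taking A's sense as positive: L = (0.1220)(2170) = 264.7 kg·m²·rpm.
Combined I = 0.1220 + 1.130 = 1.252 kg·m².
ω_f = L / I = 264.7 / 1.252 = 211.5 rpm.

|ω_f| ≈ 211 rpm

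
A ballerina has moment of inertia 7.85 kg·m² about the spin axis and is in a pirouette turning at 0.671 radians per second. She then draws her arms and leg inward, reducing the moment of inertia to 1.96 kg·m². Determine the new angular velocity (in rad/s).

ω₂ ≈ 2.69 rad/s

No external torque acts about the spin axis, so angular momentum is conserved.
ω₂ = I₁ω₁ / I₂ = (7.850)(0.671 rad/s) / (1.960) = 2.687 rad/s.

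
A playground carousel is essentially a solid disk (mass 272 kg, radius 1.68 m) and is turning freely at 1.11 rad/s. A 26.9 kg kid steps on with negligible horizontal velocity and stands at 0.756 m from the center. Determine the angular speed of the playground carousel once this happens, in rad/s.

No external torque acts about the center; L_before = L_after.
I_p = ½(272)(1.68)² = 383.8 kg·m².
Added inertia Σmr² = (26.9)(0.756)² = 15.37 kg·m²; I_f = 383.8 + 15.37 = 399.2 kg·m².
ω_f = I_p ω_i / I_f = (383.8)(1.11) / 399.2 = 1.067 rad/s.

ω_f ≈ 1.07 rad/s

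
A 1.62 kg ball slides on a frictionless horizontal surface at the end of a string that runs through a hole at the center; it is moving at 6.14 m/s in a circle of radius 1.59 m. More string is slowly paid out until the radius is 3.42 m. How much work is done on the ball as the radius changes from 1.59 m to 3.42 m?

W ≈ -23.9 J

The only horizontal force on the mass is along the cord (radial), so it exerts no torque about the hole and angular momentum m v r is conserved.
v₂ = v₁ r₁ / r₂ = (6.14)(1.59) / (3.42) = 2.855 m/s.
W = ΔKE = ½m(v₂² − v₁²) = -23.94 J.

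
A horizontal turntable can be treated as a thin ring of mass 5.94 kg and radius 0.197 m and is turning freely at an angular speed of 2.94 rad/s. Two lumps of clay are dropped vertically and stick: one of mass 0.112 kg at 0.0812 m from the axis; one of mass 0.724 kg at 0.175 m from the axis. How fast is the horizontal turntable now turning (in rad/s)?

ω_f ≈ 2.67 rad/s

The added mass arrives with no angular momentum about the axis, and any external torque about the axis is negligible, so the system's angular momentum is conserved.
I_p = (5.94)(0.197)² = 0.2305 kg·m².
Added inertia Σmr² = (0.112)(0.0812)² + (0.724)(0.175)² = 0.02291 kg·m²; I_f = 0.2305 + 0.02291 = 0.2534 kg·m².
ω_f = I_p ω_i / I_f = (0.2305)(2.94) / 0.2534 = 2.674 rad/s.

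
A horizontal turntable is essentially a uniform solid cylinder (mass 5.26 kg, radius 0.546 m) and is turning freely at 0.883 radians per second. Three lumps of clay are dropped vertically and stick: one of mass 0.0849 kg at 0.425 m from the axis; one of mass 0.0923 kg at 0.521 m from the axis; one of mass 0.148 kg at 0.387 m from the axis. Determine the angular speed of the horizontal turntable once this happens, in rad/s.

ω_f ≈ 0.818 rad/s

The added mass arrives with no angular momentum about the axis, and any external torque about the axis is negligible, so the system's angular momentum is conserved.
I_p = ½(5.26)(0.546)² = 0.7840 kg·m².
Added inertia Σmr² = (0.0849)(0.425)² + (0.0923)(0.521)² + (0.148)(0.387)² = 0.06255 kg·m²; I_f = 0.7840 + 0.06255 = 0.8466 kg·m².
ω_f = I_p ω_i / I_f = (0.7840)(0.883) / 0.8466 = 0.8178 rad/s.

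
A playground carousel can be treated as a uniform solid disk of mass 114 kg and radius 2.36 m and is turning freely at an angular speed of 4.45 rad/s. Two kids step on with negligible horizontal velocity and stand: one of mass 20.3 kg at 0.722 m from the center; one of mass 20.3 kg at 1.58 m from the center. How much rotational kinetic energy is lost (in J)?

energy lost ≈ 508 J

The added mass arrives with no angular momentum about the center, and any external torque about the center is negligible, so the system's angular momentum is conserved.
I_p = ½(114)(2.36)² = 317.5 kg·m².
Added inertia Σmr² = (20.3)(0.722)² + (20.3)(1.58)² = 61.26 kg·m²; I_f = 317.5 + 61.26 = 378.7 kg·m².
ω_f = I_p ω_i / I_f = (317.5)(4.45) / 378.7 = 3.730 rad/s.
KE_i = ½(317.5)(4.450 rad/s)² = 3143 J; KE_f = ½(378.7)(3.730)² = 2635 J.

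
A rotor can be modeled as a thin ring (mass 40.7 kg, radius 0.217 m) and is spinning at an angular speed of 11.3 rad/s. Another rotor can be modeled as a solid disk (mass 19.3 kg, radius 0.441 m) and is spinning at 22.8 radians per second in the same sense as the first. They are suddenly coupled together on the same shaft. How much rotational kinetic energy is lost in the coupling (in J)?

The coupling torques are internal; angular momentum about the shared axis is conserved.
Moments of inertia: I_A = (40.7)(0.217)² = 1.917 kg·m²; I_B = ½(19.3)(0.441)² = 1.877 kg·m².
Taking A's sense as positive: L = (1.917)(11.3) + (1.877)(22.8) = 64.45 kg·m²·rad/s.
Combined I = 1.917 + 1.877 = 3.793 kg·m².
ω_f = L / I = 64.45 / 3.793 = 16.99 rad/s.
KE_i = ½ΣIω² = 610.2 J; KE_f = ½(3.793)(16.99)² = 547.5 J.

ΔKE lost ≈ 62.7 J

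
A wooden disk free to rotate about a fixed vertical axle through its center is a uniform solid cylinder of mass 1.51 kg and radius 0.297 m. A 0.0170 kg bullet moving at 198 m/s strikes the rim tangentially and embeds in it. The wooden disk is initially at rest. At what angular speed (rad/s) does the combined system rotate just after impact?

About the axle the impulsive forces during the collision are internal, so angular momentum about that axis is conserved.
I_p = ½(1.51)(0.297)² = 0.06660 kg·m². Taking the sense of the bullet's angular momentum as positive, L_{bullet} = m v R = (0.0170)(198)(0.297) = 0.9997 kg·m²/s.
L_i = 0 + 0.9997 = 0.9997 kg·m²/s.
After sticking, I_f = I_p + m R² = 0.06660 + (0.0170)(0.297)² = 0.06810 kg·m².
ω_f = L_i / I_f = 0.9997 / 0.06810 = 14.68 rad/s.

|ω_f| ≈ 14.7 rad/s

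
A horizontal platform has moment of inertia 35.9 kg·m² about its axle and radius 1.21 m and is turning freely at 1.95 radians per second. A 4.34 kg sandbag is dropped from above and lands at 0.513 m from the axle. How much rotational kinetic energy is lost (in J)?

The added mass arrives with no angular momentum about the axle, and any external torque about the axle is negligible, so the system's angular momentum is conserved.
Added inertia Σmr² = (4.34)(0.513)² = 1.142 kg·m²; I_f = 35.90 + 1.142 = 37.04 kg·m².
ω_f = I_p ω_i / I_f = (35.90)(1.95) / 37.04 = 1.890 rad/s.
KE_i = ½(35.90)(1.950 rad/s)² = 68.25 J; KE_f = ½(37.04)(1.890)² = 66.15 J.

energy lost ≈ 2.10 J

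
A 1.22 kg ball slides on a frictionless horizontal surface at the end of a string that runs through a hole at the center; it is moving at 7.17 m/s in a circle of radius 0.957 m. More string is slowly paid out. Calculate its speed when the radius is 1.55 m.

v₂ ≈ 4.43 m/s

The only horizontal force on the mass is along the cord (radial), so it exerts no torque about the hole and angular momentum m v r is conserved.
v₂ = v₁ r₁ / r₂ = (7.17)(0.957) / (1.55) = 4.427 m/s.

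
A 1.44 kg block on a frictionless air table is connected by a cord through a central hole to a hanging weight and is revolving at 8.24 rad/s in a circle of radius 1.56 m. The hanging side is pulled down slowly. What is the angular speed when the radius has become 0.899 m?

The constraining force is radial, so m r² ω about the center is conserved.
ω₂ = ω₁ (r₁/r₂)² = (8.24)(1.56/0.899)² = 24.81 rad/s.

ω₂ ≈ 24.8 rad/s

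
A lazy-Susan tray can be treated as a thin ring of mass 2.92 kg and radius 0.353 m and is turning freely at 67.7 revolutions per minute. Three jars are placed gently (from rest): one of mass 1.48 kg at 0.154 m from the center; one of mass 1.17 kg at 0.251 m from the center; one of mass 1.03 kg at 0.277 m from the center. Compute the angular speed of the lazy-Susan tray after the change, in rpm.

ω_f ≈ 44.6 rpm

The added mass arrives with no angular momentum about the center, and any external torque about the center is negligible, so the system's angular momentum is conserved.
I_p = (2.92)(0.353)² = 0.3639 kg·m².
Added inertia Σmr² = (1.48)(0.154)² + (1.17)(0.251)² + (1.03)(0.277)² = 0.1878 kg·m²; I_f = 0.3639 + 0.1878 = 0.5517 kg·m².
ω_f = I_p ω_i / I_f = (0.3639)(67.7) / 0.5517 = 44.65 rpm.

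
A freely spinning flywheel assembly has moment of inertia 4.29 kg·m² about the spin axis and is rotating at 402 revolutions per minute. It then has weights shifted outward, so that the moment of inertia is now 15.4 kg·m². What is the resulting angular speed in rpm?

ω₂ ≈ 112 rpm

No external torque acts about the spin axis, so angular momentum is conserved.
ω₂ = I₁ω₁ / I₂ = (4.290)(402 rpm) / (15.40) = 112.0 rpm.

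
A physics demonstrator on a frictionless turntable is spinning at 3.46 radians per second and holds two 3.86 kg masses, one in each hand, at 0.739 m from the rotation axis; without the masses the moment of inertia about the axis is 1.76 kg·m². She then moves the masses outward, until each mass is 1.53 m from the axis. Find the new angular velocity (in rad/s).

ω₂ ≈ 1.04 rad/s

No external torque acts about the spin axis, so angular momentum is conserved.
I₁ = 1.76 + 2(3.86)(0.739)² = 5.976 kg·m²; I₂ = 1.76 + 2(3.86)(1.53)² = 19.83 kg·m².
ω₂ = I₁ω₁ / I₂ = (5.976)(3.46 rad/s) / (19.83) = 1.043 rad/s.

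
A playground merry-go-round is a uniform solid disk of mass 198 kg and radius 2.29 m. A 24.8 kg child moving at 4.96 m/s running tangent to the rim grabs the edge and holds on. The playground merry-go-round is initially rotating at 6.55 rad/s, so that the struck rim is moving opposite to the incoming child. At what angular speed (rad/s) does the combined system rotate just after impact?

|ω_f| ≈ 4.80 rad/s

The axle reaction passes through the axle and exerts no torque about it; angular momentum about the axle is conserved through the impact.
I_p = ½(198)(2.29)² = 519.2 kg·m². Taking the sense of the child's angular momentum as positive, L_{child} = m v R = (24.8)(4.96)(2.29) = 281.7 kg·m²/s.
L_i = −I_p ω_p + m v R = −(519.2)(6.55) + 281.7 = -3119 kg·m²/s.
After sticking, I_f = I_p + m R² = 519.2 + (24.8)(2.29)² = 649.2 kg·m².
ω_f = L_i / I_f = -3119 / 649.2 = -4.804 rad/s.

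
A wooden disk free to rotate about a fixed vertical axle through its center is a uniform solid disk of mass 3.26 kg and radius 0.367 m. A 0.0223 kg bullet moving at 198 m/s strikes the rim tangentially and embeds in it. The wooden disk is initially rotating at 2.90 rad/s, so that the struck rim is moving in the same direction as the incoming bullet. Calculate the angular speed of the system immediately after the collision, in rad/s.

About the axle the impulsive forces during the collision are internal, so angular momentum about that axis is conserved.
I_p = ½(3.26)(0.367)² = 0.2195 kg·m². Taking the sense of the bullet's angular momentum as positive, L_{bullet} = m v R = (0.0223)(198)(0.367) = 1.620 kg·m²/s.
L_i = +I_p ω_p + m v R = +(0.2195)(2.90) + 1.620 = 2.257 kg·m²/s.
After sticking, I_f = I_p + m R² = 0.2195 + (0.0223)(0.367)² = 0.2225 kg·m².
ω_f = L_i / I_f = 2.257 / 0.2225 = 10.14 rad/s.

|ω_f| ≈ 10.1 rad/s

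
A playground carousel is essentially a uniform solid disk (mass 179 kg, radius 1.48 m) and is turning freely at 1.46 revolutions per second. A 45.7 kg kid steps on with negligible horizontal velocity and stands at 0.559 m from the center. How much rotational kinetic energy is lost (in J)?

The added mass arrives with no angular momentum about the center, and any external torque about the center is negligible, so the system's angular momentum is conserved.
I_p = ½(179)(1.48)² = 196.0 kg·m².
Added inertia Σmr² = (45.7)(0.559)² = 14.28 kg·m²; I_f = 196.0 + 14.28 = 210.3 kg·m².
ω_f = I_p ω_i / I_f = (196.0)(1.46) / 210.3 = 1.361 rev/s.
KE_i = ½(196.0)(9.173 rad/s)² = 8249 J; KE_f = ½(210.3)(8.551)² = 7689 J.

energy lost ≈ 560 J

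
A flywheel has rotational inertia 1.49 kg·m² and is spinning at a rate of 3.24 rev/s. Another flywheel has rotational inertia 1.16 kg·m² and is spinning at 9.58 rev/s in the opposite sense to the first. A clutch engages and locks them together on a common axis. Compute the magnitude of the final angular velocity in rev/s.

|ω_f| ≈ 2.37 rev/s

The coupling torques are internal; angular momentum about the shared axis is conserved.
Taking A's sense as positive: L = (1.490)(3.24) − (1.160)(9.58) = -6.285 kg·m²·rev/s.
Combined I = 1.490 + 1.160 = 2.650 kg·m².
ω_f = L / I = -6.285 / 2.650 = -2.372 rev/s.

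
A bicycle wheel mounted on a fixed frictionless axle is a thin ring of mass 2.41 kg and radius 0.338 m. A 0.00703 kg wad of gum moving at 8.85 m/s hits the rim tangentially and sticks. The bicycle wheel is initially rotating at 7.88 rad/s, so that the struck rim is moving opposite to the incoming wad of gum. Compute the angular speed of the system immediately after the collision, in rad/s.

|ω_f| ≈ 7.78 rad/s

About the axle the impulsive forces during the collision are internal, so angular momentum about that axis is conserved.
I_p = (2.41)(0.338)² = 0.2753 kg·m². Taking the sense of the wad of gum's angular momentum as positive, L_{wad} = m v R = (0.00703)(8.85)(0.338) = 0.02103 kg·m²/s.
L_i = −I_p ω_p + m v R = −(0.2753)(7.88) + 0.02103 = -2.149 kg·m²/s.
After sticking, I_f = I_p + m R² = 0.2753 + (0.00703)(0.338)² = 0.2761 kg·m².
ω_f = L_i / I_f = -2.149 / 0.2761 = -7.781 rad/s.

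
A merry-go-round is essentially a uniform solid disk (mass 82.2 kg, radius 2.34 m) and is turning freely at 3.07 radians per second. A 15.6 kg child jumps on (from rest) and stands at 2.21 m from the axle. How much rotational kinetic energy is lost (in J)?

energy lost ≈ 268 J

No external torque acts about the axle; L_before = L_after.
I_p = ½(82.2)(2.34)² = 225.0 kg·m².
Added inertia Σmr² = (15.6)(2.21)² = 76.19 kg·m²; I_f = 225.0 + 76.19 = 301.2 kg·m².
ω_f = I_p ω_i / I_f = (225.0)(3.07) / 301.2 = 2.294 rad/s.
KE_i = ½(225.0)(3.070 rad/s)² = 1061 J; KE_f = ½(301.2)(2.294)² = 792.3 J.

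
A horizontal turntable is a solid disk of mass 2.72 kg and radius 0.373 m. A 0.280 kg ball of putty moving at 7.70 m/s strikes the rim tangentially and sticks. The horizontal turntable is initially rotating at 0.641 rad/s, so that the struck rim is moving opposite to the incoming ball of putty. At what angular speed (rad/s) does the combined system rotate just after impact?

The axle reaction passes through the axle and exerts no torque about it; angular momentum about the axle is conserved through the impact.
I_p = ½(2.72)(0.373)² = 0.1892 kg·m². Taking the sense of the ball of putty's angular momentum as positive, L_{ball} = m v R = (0.280)(7.70)(0.373) = 0.8042 kg·m²/s.
L_i = −I_p ω_p + m v R = −(0.1892)(0.641) + 0.8042 = 0.6829 kg·m²/s.
After sticking, I_f = I_p + m R² = 0.1892 + (0.280)(0.373)² = 0.2282 kg·m².
ω_f = L_i / I_f = 0.6829 / 0.2282 = 2.993 rad/s.

|ω_f| ≈ 2.99 rad/s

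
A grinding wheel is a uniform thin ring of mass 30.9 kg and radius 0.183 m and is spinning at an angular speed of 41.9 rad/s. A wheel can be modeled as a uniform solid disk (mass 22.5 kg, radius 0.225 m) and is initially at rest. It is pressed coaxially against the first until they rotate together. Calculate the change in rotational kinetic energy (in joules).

No external torque acts about the common axis, so total angular momentum is conserved.
Moments of inertia: I_A = (30.9)(0.183)² = 1.035 kg·m²; I_B = ½(22.5)(0.225)² = 0.5695 kg·m².
Taking A's sense as positive: L = (1.035)(41.9) = 43.36 kg·m²·rad/s.
Combined I = 1.035 + 0.5695 = 1.604 kg·m².
ω_f = L / I = 43.36 / 1.604 = 27.03 rad/s.
KE_i = ½ΣIω² = 908.4 J; KE_f = ½(1.604)(27.03)² = 585.9 J.

ΔKE ≈ -322 J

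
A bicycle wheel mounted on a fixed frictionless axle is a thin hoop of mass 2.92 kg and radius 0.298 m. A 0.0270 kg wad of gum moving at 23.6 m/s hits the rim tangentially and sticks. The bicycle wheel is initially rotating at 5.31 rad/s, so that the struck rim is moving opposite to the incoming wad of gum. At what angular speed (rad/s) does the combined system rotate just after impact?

About the axle the impulsive forces during the collision are internal, so angular momentum about that axis is conserved.
I_p = (2.92)(0.298)² = 0.2593 kg·m². Taking the sense of the wad of gum's angular momentum as positive, L_{wad} = m v R = (0.0270)(23.6)(0.298) = 0.1899 kg·m²/s.
L_i = −I_p ω_p + m v R = −(0.2593)(5.31) + 0.1899 = -1.187 kg·m²/s.
After sticking, I_f = I_p + m R² = 0.2593 + (0.0270)(0.298)² = 0.2617 kg·m².
ω_f = L_i / I_f = -1.187 / 0.2617 = -4.536 rad/s.

|ω_f| ≈ 4.54 rad/s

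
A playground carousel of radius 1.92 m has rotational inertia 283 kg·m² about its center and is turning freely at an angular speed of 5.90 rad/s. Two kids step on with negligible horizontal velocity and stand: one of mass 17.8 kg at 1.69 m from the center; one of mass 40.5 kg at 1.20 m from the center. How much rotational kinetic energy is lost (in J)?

The added mass arrives with no angular momentum about the center, and any external torque about the center is negligible, so the system's angular momentum is conserved.
Added inertia Σmr² = (17.8)(1.69)² + (40.5)(1.20)² = 109.2 kg·m²; I_f = 283.0 + 109.2 = 392.2 kg·m².
ω_f = I_p ω_i / I_f = (283.0)(5.90) / 392.2 = 4.258 rad/s.
KE_i = ½(283.0)(5.900 rad/s)² = 4926 J; KE_f = ½(392.2)(4.258)² = 3555 J.

energy lost ≈ 1370 J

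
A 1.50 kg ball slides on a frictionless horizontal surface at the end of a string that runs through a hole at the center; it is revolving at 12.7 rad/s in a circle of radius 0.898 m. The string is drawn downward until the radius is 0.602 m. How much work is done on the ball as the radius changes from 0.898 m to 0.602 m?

No torque about the axis ⇒ m r₁² ω₁ = m r₂² ω₂.
ω₂ = ω₁ (r₁/r₂)² = (12.7)(0.898/0.602)² = 28.26 rad/s.
W = ΔKE = ½m(v₂² − v₁²) = 119.5 J.

W ≈ 120 J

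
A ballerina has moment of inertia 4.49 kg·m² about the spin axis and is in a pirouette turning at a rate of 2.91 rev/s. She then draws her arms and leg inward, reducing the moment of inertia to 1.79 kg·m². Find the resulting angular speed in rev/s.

No external torque acts about the spin axis, so angular momentum is conserved.
ω₂ = I₁ω₁ / I₂ = (4.490)(2.91 rev/s) / (1.790) = 7.299 rev/s.

ω₂ ≈ 7.30 rev/s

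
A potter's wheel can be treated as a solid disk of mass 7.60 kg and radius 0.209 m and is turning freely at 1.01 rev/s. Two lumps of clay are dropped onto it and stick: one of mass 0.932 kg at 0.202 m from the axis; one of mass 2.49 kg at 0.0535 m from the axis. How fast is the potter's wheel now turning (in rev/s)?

The added mass arrives with no angular momentum about the axis, and any external torque about the axis is negligible, so the system's angular momentum is conserved.
I_p = ½(7.60)(0.209)² = 0.1660 kg·m².
Added inertia Σmr² = (0.932)(0.202)² + (2.49)(0.0535)² = 0.04516 kg·m²; I_f = 0.1660 + 0.04516 = 0.2111 kg·m².
ω_f = I_p ω_i / I_f = (0.1660)(1.01) / 0.2111 = 0.7940 rev/s.

ω_f ≈ 0.794 rev/s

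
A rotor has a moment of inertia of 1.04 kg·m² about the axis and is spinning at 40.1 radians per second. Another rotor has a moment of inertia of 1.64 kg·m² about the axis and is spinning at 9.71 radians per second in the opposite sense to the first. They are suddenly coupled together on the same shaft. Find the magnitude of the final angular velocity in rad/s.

No external torque acts about the common axis, so total angular momentum is conserved.
Taking A's sense as positive: L = (1.040)(40.1) − (1.640)(9.71) = 25.78 kg·m²·rad/s.
Combined I = 1.040 + 1.640 = 2.680 kg·m².
ω_f = L / I = 25.78 / 2.680 = 9.619 rad/s.

|ω_f| ≈ 9.62 rad/s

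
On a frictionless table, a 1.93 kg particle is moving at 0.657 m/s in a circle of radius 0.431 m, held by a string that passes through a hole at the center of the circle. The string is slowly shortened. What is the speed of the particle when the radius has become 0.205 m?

v₂ ≈ 1.38 m/s

The only horizontal force on the mass is along the cord (radial), so it exerts no torque about the hole and angular momentum m v r is conserved.
v₂ = v₁ r₁ / r₂ = (0.657)(0.431) / (0.205) = 1.381 m/s.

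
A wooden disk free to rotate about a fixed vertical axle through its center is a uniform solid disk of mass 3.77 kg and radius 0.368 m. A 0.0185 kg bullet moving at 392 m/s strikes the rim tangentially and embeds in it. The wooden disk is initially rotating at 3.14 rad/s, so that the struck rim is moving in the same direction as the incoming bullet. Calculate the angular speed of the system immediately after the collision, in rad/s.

|ω_f| ≈ 13.5 rad/s

About the axle the impulsive forces during the collision are internal, so angular momentum about that axis is conserved.
I_p = ½(3.77)(0.368)² = 0.2553 kg·m². Taking the sense of the bullet's angular momentum as positive, L_{bullet} = m v R = (0.0185)(392)(0.368) = 2.669 kg·m²/s.
L_i = +I_p ω_p + m v R = +(0.2553)(3.14) + 2.669 = 3.470 kg·m²/s.
After sticking, I_f = I_p + m R² = 0.2553 + (0.0185)(0.368)² = 0.2578 kg·m².
ω_f = L_i / I_f = 3.470 / 0.2578 = 13.46 rad/s.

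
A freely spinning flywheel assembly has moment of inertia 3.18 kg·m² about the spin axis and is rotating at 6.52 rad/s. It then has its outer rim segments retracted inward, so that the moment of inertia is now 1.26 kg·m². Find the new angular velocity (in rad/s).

ω₂ ≈ 16.5 rad/s

Angular momentum about the spin axis is conserved since the torque about it is zero.
ω₂ = I₁ω₁ / I₂ = (3.180)(6.52 rad/s) / (1.260) = 16.46 rad/s.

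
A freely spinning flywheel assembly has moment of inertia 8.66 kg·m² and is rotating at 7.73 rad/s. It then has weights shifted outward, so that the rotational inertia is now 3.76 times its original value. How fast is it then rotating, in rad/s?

ω₂ ≈ 2.06 rad/s

Angular momentum about the spin axis is conserved since the torque about it is zero.
I₂ = 3.76 × 8.66 = 32.56 kg·m².
ω₂ = I₁ω₁ / I₂ = (8.660)(7.73 rad/s) / (32.56) = 2.056 rad/s.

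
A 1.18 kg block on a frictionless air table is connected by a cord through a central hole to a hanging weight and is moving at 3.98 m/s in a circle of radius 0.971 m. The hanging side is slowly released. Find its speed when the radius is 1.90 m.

Central (radial) force ⇒ zero torque about the center ⇒ m v r is constant.
v₂ = v₁ r₁ / r₂ = (3.98)(0.971) / (1.90) = 2.034 m/s.

v₂ ≈ 2.03 m/s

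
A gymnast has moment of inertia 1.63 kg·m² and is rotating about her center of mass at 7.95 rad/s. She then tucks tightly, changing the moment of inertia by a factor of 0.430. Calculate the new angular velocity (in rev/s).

ω₂ ≈ 2.94 rev/s

With no external torque about the axis, L is conserved: I₁ω₁ = I₂ω₂.
I₂ = 0.430 × 1.63 = 0.7009 kg·m².
ω₂ = I₁ω₁ / I₂ = (1.630)(7.95 rad/s) / (0.7009) = 18.49 rad/s = 2.943 rev/s.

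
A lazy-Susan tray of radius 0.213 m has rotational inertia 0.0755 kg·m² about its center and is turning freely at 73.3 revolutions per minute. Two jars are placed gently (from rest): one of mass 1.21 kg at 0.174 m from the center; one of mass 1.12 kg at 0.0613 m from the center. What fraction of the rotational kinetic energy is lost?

fraction ≈ 0.351

The added mass arrives with no angular momentum about the center, and any external torque about the center is negligible, so the system's angular momentum is conserved.
Added inertia Σmr² = (1.21)(0.174)² + (1.12)(0.0613)² = 0.04084 kg·m²; I_f = 0.07550 + 0.04084 = 0.1163 kg·m².
ω_f = I_p ω_i / I_f = (0.07550)(73.3) / 0.1163 = 47.57 rpm.
KE_i = ½(0.07550)(7.676 rad/s)² = 2.224 J; KE_f = ½(0.1163)(4.981)² = 1.443 J.
Fraction lost = 0.3511.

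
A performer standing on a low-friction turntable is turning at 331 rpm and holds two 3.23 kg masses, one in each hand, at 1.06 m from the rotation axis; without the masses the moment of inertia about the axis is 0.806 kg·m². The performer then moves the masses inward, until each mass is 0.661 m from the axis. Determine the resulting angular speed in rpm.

Angular momentum about the spin axis is conserved since the torque about it is zero.
I₁ = 0.806 + 2(3.23)(1.06)² = 8.064 kg·m²; I₂ = 0.806 + 2(3.23)(0.661)² = 3.629 kg·m².
ω₂ = I₁ω₁ / I₂ = (8.064)(331 rpm) / (3.629) = 735.7 rpm.

ω₂ ≈ 736 rpm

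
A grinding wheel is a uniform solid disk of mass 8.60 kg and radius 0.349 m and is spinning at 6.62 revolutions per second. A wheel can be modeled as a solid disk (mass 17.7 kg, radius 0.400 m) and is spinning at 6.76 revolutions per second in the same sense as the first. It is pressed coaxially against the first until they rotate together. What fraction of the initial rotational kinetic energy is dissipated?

The coupling torques are internal; angular momentum about the shared axis is conserved.
Moments of inertia: I_A = ½(8.60)(0.349)² = 0.5237 kg·m²; I_B = ½(17.7)(0.400)² = 1.416 kg·m².
Taking A's sense as positive: L = (0.5237)(6.62) + (1.416)(6.76) = 13.04 kg·m²·rev/s.
Combined I = 0.5237 + 1.416 = 1.940 kg·m².
ω_f = L / I = 13.04 / 1.940 = 6.722 rev/s.
KE_i = ½ΣIω² = 1730 J; KE_f = ½(1.940)(42.24)² = 1730 J.
Fraction dissipated = (KE_i − KE_f)/KE_i = 8.548e-05.

fraction ≈ 8.55e-05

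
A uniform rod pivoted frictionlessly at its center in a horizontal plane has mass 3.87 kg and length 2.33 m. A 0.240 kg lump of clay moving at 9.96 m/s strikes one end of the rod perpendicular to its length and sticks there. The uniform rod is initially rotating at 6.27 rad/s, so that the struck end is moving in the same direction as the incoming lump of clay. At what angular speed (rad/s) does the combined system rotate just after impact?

|ω_f| ≈ 6.63 rad/s

The axle reaction passes through the pivot and exerts no torque about it; angular momentum about the pivot is conserved through the impact.
I_p = (1/12)(3.87)(2.33)² = 1.751 kg·m². Taking the sense of the lump of clay's angular momentum as positive, L_{lump} = m v R = (0.240)(9.96)(2.33/2) = 2.785 kg·m²/s.
L_i = +I_p ω_p + m v R = +(1.751)(6.27) + 2.785 = 13.76 kg·m²/s.
After sticking, I_f = I_p + m R² = 1.751 + (0.240)(2.33/2)² = 2.077 kg·m².
ω_f = L_i / I_f = 13.76 / 2.077 = 6.628 rad/s.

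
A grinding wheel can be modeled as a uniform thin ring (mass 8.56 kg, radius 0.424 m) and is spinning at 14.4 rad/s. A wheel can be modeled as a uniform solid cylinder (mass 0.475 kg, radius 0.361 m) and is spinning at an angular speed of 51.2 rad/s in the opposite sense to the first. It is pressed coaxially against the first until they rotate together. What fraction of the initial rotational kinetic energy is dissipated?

fraction ≈ 0.326

The coupling torques are internal; angular momentum about the shared axis is conserved.
Moments of inertia: I_A = (8.56)(0.424)² = 1.539 kg·m²; I_B = ½(0.475)(0.361)² = 0.03095 kg·m².
Taking A's sense as positive: L = (1.539)(14.4) − (0.03095)(51.2) = 20.58 kg·m²·rad/s.
Combined I = 1.539 + 0.03095 = 1.570 kg·m².
ω_f = L / I = 20.58 / 1.570 = 13.11 rad/s.
KE_i = ½ΣIω² = 200.1 J; KE_f = ½(1.570)(13.11)² = 134.8 J.
Fraction dissipated = (KE_i − KE_f)/KE_i = 0.3262.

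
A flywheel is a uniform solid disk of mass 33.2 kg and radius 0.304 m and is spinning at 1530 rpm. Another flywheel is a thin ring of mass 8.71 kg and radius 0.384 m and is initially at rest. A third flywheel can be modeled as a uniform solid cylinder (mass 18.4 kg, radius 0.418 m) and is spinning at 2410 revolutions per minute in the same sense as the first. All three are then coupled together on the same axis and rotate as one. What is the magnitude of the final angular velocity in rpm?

No external torque acts about the common axis, so total angular momentum is conserved.
Moments of inertia: I_A = ½(33.2)(0.304)² = 1.534 kg·m²; I_B = (8.71)(0.384)² = 1.284 kg·m²; I_C = ½(18.4)(0.418)² = 1.607 kg·m².
Taking A's sense as positive: L = (1.534)(1530) + (1.607)(2410) = 6221 kg·m²·rpm.
Combined I = 1.534 + 1.284 + 1.607 = 4.426 kg·m².
ω_f = L / I = 6221 / 4.426 = 1406 rpm.

|ω_f| ≈ 1410 rpm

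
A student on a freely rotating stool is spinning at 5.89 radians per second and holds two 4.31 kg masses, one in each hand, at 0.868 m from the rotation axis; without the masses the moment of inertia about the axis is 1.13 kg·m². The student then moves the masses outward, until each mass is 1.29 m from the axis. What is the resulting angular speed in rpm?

No external torque acts about the spin axis, so angular momentum is conserved.
I₁ = 1.13 + 2(4.31)(0.868)² = 7.625 kg·m²; I₂ = 1.13 + 2(4.31)(1.29)² = 15.47 kg·m².
ω₂ = I₁ω₁ / I₂ = (7.625)(5.89 rad/s) / (15.47) = 2.902 rad/s = 27.71 rpm.

ω₂ ≈ 27.7 rpm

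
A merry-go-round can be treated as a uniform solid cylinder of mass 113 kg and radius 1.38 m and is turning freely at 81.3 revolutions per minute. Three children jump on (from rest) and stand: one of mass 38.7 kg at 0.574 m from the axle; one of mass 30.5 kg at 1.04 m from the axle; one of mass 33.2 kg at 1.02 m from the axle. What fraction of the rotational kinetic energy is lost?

No external torque acts about the axle; L_before = L_after.
I_p = ½(113)(1.38)² = 107.6 kg·m².
Added inertia Σmr² = (38.7)(0.574)² + (30.5)(1.04)² + (33.2)(1.02)² = 80.28 kg·m²; I_f = 107.6 + 80.28 = 187.9 kg·m².
ω_f = I_p ω_i / I_f = (107.6)(81.3) / 187.9 = 46.56 rpm.
KE_i = ½(107.6)(8.514 rad/s)² = 3900 J; KE_f = ½(187.9)(4.876)² = 2233 J.
Fraction lost = 0.4273.

fraction ≈ 0.427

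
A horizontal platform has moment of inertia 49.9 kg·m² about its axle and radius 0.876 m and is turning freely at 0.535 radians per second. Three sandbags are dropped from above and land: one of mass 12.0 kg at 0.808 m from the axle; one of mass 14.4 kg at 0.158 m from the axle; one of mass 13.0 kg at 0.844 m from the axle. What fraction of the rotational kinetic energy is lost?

fraction ≈ 0.259

No external torque acts about the axle; L_before = L_after.
Added inertia Σmr² = (12.0)(0.808)² + (14.4)(0.158)² + (13.0)(0.844)² = 17.45 kg·m²; I_f = 49.90 + 17.45 = 67.35 kg·m².
ω_f = I_p ω_i / I_f = (49.90)(0.535) / 67.35 = 0.3964 rad/s.
KE_i = ½(49.90)(0.5350 rad/s)² = 7.141 J; KE_f = ½(67.35)(0.3964)² = 5.291 J.
Fraction lost = 0.2591.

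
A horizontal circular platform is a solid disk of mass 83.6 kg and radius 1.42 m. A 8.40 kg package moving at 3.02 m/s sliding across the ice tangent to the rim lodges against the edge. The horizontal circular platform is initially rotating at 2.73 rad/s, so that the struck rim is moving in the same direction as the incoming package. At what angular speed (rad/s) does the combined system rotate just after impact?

About the central axle the impulsive forces during the collision are internal, so angular momentum about that axis is conserved.
I_p = ½(83.6)(1.42)² = 84.29 kg·m². Taking the sense of the package's angular momentum as positive, L_{package} = m v R = (8.40)(3.02)(1.42) = 36.02 kg·m²/s.
L_i = +I_p ω_p + m v R = +(84.29)(2.73) + 36.02 = 266.1 kg·m²/s.
After sticking, I_f = I_p + m R² = 84.29 + (8.40)(1.42)² = 101.2 kg·m².
ω_f = L_i / I_f = 266.1 / 101.2 = 2.629 rad/s.

|ω_f| ≈ 2.63 rad/s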